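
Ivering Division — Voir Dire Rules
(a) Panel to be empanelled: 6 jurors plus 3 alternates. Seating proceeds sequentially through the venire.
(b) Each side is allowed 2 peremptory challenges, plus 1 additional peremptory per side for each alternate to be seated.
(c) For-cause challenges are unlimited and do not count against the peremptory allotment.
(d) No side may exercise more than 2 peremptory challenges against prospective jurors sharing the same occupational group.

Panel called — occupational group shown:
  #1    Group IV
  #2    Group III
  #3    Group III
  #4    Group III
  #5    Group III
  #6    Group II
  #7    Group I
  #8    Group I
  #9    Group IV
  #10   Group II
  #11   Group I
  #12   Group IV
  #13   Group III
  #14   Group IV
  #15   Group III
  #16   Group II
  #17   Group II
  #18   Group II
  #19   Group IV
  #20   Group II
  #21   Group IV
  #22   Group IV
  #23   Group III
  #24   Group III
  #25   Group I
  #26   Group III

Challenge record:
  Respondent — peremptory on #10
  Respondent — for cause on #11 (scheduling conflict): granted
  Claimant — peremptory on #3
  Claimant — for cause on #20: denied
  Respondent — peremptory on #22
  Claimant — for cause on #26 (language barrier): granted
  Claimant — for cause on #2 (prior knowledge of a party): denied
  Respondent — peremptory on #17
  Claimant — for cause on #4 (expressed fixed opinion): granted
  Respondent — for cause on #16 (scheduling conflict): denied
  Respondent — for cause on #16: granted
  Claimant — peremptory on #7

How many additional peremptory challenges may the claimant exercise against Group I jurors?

Claimant peremptories so far: #3, #7 — 2 of 5 used, 3 left overall.
Against Group I: #7 — 1 used; per-group cap 2 leaves 1.
Binding limit: min(3, 1) = 1.

1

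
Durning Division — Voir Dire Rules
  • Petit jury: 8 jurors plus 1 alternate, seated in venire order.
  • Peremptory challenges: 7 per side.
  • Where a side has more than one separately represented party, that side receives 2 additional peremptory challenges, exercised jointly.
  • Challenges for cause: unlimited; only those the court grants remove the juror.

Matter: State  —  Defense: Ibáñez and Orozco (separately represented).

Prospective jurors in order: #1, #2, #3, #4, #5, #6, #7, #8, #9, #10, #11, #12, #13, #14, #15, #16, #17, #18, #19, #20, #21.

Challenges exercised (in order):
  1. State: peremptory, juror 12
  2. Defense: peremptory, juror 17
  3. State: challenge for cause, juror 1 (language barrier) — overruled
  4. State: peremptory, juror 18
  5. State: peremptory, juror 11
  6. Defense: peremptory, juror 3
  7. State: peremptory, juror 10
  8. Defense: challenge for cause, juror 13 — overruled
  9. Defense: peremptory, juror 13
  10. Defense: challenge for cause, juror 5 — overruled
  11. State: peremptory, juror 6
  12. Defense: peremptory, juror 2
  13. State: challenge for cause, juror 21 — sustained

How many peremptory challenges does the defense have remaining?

Defense allotment: 7 base + 2 multi-party = 9.
Defense peremptories used: #17, #3, #13, #2 — 4 (for-cause on #13, #5 don't count).
Remaining: 9 − 4 = 5.

5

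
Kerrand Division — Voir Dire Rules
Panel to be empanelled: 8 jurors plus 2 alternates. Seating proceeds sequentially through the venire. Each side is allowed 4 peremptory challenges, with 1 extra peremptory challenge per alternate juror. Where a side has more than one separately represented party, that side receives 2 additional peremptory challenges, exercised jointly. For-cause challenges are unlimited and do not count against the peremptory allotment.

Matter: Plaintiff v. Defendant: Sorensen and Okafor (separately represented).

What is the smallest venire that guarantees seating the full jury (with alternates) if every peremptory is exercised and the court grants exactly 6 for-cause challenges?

Seats to fill: 8 + 2 alternates = 10.
Peremptories — Plaintiff: 4 + 1×2 = 6; Defendant: 4 + 1×2 + 2 = 8; total 14.
For-cause removals: 6.
Minimum venire: 10 + 14 + 6 = 30.

30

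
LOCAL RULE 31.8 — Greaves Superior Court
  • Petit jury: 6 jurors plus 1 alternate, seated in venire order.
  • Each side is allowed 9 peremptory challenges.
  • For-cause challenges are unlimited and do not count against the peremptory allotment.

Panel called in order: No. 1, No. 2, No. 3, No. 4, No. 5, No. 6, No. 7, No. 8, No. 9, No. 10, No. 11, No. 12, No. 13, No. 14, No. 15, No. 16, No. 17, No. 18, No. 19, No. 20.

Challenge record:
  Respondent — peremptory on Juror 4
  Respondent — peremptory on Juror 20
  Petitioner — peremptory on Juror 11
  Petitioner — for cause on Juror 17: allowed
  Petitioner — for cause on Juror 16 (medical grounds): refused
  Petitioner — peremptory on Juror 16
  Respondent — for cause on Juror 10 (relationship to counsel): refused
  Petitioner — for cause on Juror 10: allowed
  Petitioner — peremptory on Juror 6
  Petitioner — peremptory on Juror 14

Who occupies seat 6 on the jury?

8

Removed: #4, #6, #10, #11, #14, #16, #17, #20.
Seating in order: seats 1–6 → #1, #2, #3, #5, #7, #8; alternates → #9.
So seat 6 is #8.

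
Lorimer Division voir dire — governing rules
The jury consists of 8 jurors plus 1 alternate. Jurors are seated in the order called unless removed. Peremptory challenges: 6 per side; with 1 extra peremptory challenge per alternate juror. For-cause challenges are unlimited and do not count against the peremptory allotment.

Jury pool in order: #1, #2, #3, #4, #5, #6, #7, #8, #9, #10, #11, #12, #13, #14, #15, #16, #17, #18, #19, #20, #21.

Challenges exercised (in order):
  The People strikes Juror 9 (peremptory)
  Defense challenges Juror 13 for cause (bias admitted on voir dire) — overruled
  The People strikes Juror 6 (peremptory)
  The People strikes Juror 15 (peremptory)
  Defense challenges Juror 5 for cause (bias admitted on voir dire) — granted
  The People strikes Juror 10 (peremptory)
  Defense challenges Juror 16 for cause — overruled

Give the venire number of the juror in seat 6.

Removed: #5, #6, #9, #10, #15. (#13, #16 stay — for-cause denied.)
Seating in order: seats 1–8 → #1, #2, #3, #4, #7, #8, #11, #12; alternates → #13.
So seat 6 is #8.

8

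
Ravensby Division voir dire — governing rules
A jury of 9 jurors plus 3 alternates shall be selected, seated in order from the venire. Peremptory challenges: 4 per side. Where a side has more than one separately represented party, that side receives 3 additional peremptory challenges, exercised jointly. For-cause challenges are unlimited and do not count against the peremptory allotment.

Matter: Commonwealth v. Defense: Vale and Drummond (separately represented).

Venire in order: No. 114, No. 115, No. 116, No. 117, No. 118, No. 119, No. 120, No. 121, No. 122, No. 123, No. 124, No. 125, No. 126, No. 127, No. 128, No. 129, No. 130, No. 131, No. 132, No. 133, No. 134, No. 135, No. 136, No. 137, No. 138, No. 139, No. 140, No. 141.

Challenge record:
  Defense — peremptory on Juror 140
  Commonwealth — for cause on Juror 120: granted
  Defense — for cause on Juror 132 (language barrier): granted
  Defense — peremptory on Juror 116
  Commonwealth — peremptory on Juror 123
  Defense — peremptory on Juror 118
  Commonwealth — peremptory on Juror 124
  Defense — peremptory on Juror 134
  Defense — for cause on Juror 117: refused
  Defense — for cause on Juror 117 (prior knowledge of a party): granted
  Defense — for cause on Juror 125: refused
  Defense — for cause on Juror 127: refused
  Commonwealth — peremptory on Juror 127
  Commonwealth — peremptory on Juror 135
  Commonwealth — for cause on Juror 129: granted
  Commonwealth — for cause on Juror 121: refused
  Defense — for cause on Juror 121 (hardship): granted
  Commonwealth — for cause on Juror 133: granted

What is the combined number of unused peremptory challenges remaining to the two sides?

3

Commonwealth allotment: 4. Defense allotment: 4 base + 3 multi-party = 7.
Commonwealth peremptories used: #123, #124, #127, #135 — 4 (for-cause on #120, #129, #121, #133 don't count).
Defense peremptories used: #140, #116, #118, #134 — 4 (for-cause on #132, #117, #117, #125, #127, #121 don't count).
Remaining: (4 − 4) + (7 − 4) = 3.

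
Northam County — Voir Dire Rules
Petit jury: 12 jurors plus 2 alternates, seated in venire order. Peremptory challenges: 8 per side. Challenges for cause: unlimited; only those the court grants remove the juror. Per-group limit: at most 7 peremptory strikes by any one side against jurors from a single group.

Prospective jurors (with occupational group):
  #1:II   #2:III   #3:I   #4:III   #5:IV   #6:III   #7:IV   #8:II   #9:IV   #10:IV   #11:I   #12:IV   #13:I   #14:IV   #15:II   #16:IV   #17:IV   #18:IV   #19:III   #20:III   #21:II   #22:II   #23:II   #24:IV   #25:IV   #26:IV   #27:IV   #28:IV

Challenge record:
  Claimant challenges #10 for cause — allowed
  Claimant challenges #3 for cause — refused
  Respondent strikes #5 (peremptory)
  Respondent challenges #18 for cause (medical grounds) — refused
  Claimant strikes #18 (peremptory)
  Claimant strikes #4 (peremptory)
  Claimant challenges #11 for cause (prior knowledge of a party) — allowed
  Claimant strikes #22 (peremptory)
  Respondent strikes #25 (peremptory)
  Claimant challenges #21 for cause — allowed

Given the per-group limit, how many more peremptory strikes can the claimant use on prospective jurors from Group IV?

5

Claimant peremptories so far: #18, #4, #22 — 3 of 8 used, 5 left overall.
Against Group IV: #18 — 1 used; per-group cap 7 leaves 6.
Binding limit: min(5, 6) = 5.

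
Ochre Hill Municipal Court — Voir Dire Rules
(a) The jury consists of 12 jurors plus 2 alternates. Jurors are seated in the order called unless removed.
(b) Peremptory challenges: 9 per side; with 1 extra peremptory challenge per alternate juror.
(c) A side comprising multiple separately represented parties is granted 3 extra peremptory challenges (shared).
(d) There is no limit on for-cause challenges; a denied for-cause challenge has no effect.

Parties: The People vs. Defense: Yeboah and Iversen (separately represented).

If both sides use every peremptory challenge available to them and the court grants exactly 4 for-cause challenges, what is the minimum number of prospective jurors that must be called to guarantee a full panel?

Seats to fill: 12 + 2 alternates = 14.
Peremptories — The People: 9 + 1×2 = 11; Defense: 9 + 1×2 + 3 = 14; total 25.
For-cause removals: 4.
Minimum venire: 14 + 25 + 4 = 43.

43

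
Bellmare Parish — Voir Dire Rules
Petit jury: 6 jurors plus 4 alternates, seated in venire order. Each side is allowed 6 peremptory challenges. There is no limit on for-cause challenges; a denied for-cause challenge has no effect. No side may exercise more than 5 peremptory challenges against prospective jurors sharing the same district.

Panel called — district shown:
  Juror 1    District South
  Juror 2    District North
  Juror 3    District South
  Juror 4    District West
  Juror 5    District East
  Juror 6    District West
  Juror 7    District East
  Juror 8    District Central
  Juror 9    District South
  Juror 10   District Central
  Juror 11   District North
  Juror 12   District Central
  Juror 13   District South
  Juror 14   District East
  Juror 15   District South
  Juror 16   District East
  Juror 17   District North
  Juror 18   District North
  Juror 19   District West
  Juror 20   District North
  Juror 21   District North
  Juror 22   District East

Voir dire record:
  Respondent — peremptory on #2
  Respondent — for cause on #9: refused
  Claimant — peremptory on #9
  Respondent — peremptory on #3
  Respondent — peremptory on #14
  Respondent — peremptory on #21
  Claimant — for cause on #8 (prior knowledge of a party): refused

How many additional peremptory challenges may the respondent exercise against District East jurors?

Respondent peremptories so far: #2, #3, #14, #21 — 4 of 6 used, 2 left overall.
Against District East: #14 — 1 used; per-district cap 5 leaves 4.
Binding limit: min(2, 4) = 2.

2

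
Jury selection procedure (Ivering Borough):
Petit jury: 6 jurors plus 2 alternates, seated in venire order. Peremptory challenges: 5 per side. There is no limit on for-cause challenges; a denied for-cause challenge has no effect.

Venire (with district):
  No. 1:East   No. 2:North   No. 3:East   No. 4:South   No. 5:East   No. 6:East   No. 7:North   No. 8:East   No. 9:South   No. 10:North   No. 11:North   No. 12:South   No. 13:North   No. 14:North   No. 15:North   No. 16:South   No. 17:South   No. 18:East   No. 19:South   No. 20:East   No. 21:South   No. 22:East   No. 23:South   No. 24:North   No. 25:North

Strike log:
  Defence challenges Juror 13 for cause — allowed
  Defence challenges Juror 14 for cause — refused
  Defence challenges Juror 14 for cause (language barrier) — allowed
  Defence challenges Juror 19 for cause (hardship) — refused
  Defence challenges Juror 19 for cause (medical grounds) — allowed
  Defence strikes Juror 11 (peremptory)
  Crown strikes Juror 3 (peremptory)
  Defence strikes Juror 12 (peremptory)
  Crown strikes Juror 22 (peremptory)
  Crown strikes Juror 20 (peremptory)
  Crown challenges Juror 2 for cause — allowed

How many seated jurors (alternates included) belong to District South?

2

Removed: #2, #3, #11, #12, #13, #14, #19, #20, #22.
Seated (8 incl. alternates): #1, #4, #5, #6, #7, #8, #9, #10.
Of those, in District South: #4, #9 → 2.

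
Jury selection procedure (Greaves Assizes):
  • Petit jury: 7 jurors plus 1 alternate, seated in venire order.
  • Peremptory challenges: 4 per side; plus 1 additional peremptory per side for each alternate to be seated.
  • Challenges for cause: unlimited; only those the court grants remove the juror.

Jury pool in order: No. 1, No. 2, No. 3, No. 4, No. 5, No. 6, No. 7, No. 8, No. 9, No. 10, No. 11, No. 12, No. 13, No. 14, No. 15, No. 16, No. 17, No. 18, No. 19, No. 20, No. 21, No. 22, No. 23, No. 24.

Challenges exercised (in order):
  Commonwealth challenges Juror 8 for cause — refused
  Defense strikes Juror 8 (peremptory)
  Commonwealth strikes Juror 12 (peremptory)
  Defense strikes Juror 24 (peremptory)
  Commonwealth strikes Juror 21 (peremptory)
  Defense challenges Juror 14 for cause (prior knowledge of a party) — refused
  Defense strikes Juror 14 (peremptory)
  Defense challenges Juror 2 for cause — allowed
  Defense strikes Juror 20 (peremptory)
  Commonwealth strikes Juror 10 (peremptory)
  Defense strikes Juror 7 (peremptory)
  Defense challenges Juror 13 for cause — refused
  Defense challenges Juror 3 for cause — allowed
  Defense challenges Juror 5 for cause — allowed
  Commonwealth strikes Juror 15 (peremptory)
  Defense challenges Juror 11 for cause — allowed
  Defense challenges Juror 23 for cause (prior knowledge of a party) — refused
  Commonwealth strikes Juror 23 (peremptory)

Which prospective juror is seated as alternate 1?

18

Removed: #2, #3, #5, #7, #8, #10, #11, #12, #14, #15, #20, #21, #23, #24. (#13 stays — for-cause denied.)
Seating in order: seats 1–7 → #1, #4, #6, #9, #13, #16, #17; alternates → #18.
So alternate 1 is #18.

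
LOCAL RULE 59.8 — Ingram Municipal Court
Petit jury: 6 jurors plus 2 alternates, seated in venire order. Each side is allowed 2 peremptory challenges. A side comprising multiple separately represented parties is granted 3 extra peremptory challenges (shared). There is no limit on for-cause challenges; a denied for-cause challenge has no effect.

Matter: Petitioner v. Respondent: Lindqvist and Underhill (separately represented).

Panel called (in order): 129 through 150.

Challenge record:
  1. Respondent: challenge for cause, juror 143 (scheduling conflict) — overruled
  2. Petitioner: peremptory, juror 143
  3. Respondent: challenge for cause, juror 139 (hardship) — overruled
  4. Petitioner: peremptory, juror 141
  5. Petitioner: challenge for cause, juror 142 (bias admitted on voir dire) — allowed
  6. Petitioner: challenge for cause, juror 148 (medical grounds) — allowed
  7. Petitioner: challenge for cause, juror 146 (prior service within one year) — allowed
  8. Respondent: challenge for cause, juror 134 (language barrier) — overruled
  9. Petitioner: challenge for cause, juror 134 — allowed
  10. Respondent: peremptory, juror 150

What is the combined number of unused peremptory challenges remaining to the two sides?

4

Petitioner allotment: 2. Respondent allotment: 2 base + 3 multi-party = 5.
Petitioner peremptories used: #143, #141 — 2 (for-cause on #142, #148, #146, #134 don't count).
Respondent peremptories used: #150 — 1 (for-cause on #143, #139, #134 don't count).
Remaining: (2 − 2) + (5 − 1) = 4.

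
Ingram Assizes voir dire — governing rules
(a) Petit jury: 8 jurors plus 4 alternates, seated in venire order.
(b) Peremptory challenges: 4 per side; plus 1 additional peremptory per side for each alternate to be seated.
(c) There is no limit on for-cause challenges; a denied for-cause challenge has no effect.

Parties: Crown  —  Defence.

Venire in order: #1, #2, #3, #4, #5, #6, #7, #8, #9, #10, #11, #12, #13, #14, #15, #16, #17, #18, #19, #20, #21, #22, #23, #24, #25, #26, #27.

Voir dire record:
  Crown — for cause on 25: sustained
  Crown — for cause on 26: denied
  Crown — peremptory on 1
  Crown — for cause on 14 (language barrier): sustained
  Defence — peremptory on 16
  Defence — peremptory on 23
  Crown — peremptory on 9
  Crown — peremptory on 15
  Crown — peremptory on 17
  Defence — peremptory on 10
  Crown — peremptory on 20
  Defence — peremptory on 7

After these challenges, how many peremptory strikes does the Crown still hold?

Crown allotment: 4 base + 1 × 4 alternates = 8.
Crown peremptories used: #1, #9, #15, #17, #20 — 5 (for-cause on #25, #26, #14 don't count).
Remaining: 8 − 5 = 3.

3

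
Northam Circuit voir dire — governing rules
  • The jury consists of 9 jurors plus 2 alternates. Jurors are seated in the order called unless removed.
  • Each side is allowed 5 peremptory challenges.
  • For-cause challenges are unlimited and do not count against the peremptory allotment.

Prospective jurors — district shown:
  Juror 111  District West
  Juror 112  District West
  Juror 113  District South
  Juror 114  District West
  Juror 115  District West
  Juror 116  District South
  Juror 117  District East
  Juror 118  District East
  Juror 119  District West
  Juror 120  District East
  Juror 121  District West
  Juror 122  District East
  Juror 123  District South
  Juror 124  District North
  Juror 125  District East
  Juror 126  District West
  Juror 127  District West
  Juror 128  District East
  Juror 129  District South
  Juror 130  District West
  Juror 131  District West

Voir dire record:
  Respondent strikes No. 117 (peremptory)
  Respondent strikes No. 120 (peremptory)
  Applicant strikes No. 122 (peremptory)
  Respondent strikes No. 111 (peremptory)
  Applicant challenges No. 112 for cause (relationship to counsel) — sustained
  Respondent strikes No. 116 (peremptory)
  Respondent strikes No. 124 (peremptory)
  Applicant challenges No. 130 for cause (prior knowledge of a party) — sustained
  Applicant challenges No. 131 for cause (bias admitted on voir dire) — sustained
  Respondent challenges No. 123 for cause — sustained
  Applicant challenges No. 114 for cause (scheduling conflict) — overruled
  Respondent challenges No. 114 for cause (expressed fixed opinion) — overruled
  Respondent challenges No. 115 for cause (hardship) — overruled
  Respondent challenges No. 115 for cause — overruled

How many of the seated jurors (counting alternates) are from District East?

3

Removed: #111, #112, #116, #117, #120, #122, #123, #124, #130, #131.
Seated (11 incl. alternates): #113, #114, #115, #118, #119, #121, #125, #126, #127, #128, #129.
Of those, in District East: #118, #125, #128 → 3.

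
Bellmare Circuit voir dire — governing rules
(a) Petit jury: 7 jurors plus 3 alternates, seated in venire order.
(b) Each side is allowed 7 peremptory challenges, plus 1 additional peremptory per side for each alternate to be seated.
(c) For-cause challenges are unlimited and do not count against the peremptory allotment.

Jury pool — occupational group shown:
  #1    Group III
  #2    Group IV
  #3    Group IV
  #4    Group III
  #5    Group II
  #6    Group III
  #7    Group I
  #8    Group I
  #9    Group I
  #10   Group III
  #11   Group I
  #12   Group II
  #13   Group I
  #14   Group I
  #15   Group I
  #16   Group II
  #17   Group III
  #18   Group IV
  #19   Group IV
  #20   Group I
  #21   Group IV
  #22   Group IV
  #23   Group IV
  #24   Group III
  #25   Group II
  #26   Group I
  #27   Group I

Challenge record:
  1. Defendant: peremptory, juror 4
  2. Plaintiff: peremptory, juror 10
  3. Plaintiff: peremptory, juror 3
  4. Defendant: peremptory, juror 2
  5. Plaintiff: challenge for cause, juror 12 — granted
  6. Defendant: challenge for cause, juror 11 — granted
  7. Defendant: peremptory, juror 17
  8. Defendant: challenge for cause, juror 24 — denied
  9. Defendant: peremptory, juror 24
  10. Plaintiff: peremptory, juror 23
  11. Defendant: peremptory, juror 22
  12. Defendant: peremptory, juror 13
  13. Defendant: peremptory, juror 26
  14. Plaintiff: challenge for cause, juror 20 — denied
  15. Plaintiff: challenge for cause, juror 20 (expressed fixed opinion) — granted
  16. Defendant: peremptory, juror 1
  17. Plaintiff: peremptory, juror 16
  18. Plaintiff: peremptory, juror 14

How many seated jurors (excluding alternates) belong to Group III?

1

Removed: #1, #2, #3, #4, #10, #11, #12, #13, #14, #16, #17, #20, #22, #23, #24, #26.
Seated jurors 1–7: #5, #6, #7, #8, #9, #15, #18 (alternates #19, #21, #25 not counted).
Of those, in Group III: #6 → 1.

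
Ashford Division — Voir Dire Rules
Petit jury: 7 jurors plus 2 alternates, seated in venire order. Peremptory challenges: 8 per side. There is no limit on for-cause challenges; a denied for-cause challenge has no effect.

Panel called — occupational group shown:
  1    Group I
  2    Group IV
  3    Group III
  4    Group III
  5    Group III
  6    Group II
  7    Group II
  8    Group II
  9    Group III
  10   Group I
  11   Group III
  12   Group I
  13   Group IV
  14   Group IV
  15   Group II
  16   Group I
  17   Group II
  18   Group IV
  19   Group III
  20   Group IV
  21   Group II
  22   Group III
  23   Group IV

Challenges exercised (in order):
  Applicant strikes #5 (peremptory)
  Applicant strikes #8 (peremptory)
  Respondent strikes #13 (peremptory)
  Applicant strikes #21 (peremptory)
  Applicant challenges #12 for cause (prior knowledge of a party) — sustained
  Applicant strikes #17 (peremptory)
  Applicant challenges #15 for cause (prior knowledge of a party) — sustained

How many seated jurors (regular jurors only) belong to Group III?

3

Removed: #5, #8, #12, #13, #15, #17, #21.
Seated jurors 1–7: #1, #2, #3, #4, #6, #7, #9 (alternates #10, #11 not counted).
Of those, in Group III: #3, #4, #9 → 3.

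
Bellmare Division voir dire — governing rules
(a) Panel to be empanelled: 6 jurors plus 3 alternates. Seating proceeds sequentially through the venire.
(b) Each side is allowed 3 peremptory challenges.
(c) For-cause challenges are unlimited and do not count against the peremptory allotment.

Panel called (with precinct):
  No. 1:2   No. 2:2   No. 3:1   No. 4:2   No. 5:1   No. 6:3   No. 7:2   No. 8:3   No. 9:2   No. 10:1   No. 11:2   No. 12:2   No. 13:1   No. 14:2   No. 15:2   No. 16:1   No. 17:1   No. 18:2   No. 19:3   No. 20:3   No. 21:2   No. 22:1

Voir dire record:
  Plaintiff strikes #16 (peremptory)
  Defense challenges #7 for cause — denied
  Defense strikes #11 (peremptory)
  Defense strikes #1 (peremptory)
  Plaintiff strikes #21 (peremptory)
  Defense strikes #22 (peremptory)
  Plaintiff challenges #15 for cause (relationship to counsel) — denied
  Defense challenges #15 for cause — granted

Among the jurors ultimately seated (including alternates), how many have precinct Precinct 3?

2

Removed: #1, #11, #15, #16, #21, #22.
Seated (9 incl. alternates): #2, #3, #4, #5, #6, #7, #8, #9, #10.
Of those, in Precinct 3: #6, #8 → 2.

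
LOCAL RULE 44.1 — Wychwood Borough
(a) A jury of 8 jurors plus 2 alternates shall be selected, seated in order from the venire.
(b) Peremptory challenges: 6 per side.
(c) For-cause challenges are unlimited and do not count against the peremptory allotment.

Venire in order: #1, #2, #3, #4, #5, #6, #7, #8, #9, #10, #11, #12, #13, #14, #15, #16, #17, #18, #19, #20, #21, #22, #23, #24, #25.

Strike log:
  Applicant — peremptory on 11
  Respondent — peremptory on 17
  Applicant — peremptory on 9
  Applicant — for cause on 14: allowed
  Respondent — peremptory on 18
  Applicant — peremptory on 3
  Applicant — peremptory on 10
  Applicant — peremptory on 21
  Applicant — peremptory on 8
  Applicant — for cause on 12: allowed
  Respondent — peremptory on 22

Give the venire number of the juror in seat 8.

15

Removed: #3, #8, #9, #10, #11, #12, #14, #17, #18, #21, #22.
Filling seats in venire order through position 8: #1, #2, #4, #5, #6, #7, #13, #15.
So seat 8 is #15.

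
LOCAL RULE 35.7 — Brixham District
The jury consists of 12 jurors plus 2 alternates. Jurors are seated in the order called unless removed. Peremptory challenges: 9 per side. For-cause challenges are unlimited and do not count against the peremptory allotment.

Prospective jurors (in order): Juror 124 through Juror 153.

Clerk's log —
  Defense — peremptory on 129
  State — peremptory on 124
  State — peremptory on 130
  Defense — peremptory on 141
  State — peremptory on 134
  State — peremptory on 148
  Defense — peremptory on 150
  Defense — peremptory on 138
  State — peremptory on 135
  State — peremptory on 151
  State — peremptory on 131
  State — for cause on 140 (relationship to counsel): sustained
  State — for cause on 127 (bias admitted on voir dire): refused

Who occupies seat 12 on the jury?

Removed: #124, #129, #130, #131, #134, #135, #138, #140, #141, #148, #150, #151. (#127 stays — for-cause denied.)
Seating in order: seats 1–12 → #125, #126, #127, #128, #132, #133, #136, #137, #139, #142, #143, #144; alternates → #145, #146.
So seat 12 is #144.

144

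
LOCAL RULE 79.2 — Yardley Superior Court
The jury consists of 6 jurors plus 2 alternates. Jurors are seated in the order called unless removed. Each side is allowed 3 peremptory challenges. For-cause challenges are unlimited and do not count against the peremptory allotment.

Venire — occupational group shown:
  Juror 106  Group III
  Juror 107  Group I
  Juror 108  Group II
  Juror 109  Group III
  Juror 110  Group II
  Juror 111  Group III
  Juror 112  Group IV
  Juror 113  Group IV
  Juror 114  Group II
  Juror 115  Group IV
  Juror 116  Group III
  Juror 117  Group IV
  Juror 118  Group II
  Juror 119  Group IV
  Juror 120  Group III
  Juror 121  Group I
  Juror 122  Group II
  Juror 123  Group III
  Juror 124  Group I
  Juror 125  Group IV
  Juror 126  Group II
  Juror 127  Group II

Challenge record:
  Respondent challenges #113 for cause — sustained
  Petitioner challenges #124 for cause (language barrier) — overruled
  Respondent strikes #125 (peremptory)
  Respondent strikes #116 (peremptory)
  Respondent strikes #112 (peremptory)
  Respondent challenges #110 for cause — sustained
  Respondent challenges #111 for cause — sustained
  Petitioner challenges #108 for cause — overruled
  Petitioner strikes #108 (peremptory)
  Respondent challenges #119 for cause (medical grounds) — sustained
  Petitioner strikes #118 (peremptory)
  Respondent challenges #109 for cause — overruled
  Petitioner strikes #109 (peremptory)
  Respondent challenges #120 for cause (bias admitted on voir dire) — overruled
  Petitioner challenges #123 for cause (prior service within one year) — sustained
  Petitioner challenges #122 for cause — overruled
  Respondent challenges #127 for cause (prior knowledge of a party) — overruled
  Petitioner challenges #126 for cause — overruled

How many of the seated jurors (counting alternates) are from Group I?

Removed: #108, #109, #110, #111, #112, #113, #116, #118, #119, #123, #125.
Seated (8 incl. alternates): #106, #107, #114, #115, #117, #120, #121, #122.
Of those, in Group I: #107, #121 → 2.

2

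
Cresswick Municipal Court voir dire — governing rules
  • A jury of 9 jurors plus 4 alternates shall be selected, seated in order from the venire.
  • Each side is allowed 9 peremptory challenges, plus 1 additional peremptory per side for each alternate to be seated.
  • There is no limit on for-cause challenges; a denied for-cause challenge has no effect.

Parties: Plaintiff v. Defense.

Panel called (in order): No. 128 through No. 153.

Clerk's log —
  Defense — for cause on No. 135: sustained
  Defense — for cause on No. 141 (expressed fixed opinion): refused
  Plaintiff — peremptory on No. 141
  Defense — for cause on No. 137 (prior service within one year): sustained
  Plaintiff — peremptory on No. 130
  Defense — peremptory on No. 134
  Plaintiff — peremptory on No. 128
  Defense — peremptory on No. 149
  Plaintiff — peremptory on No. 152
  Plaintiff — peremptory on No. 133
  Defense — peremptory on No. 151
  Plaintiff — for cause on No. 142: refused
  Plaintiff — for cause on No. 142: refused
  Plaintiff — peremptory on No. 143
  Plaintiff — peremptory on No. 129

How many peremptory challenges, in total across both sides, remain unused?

16

Plaintiff allotment: 9 base + 1 × 4 alternates = 13. Defense allotment: 9 base + 1 × 4 alternates = 13.
Plaintiff peremptories used: #141, #130, #128, #152, #133, #143, #129 — 7 (for-cause on #142, #142 don't count).
Defense peremptories used: #134, #149, #151 — 3 (for-cause on #135, #141, #137 don't count).
Remaining: (13 − 7) + (13 − 3) = 16.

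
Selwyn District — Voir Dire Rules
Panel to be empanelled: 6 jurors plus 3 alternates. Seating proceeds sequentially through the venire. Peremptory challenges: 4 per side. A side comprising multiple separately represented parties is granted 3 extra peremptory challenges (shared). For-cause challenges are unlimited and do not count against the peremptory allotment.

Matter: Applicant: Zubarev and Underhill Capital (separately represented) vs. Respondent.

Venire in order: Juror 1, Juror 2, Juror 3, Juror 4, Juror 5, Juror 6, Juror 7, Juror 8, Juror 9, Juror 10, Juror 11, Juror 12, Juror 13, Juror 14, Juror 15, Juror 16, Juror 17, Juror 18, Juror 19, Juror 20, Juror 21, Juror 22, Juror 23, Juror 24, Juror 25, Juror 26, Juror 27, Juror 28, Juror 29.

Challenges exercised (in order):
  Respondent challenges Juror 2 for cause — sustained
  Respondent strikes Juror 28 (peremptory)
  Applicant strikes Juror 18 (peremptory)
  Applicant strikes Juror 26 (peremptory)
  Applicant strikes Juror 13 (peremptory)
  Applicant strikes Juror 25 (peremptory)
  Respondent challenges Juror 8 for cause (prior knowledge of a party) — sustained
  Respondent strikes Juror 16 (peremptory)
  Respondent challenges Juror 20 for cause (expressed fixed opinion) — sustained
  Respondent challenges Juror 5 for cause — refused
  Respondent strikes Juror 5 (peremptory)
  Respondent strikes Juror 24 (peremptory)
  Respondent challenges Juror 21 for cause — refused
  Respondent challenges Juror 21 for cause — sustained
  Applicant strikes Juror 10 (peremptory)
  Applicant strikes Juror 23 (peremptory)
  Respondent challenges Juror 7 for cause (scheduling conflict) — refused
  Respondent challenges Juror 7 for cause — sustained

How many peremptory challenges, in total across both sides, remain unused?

Applicant allotment: 4 base + 3 multi-party = 7. Respondent allotment: 4.
Applicant peremptories used: #18, #26, #13, #25, #10, #23 — 6.
Respondent peremptories used: #28, #16, #5, #24 — 4 (for-cause on #2, #8, #20, #5, #21, #21, #7, #7 don't count).
Remaining: (7 − 6) + (4 − 4) = 1.

1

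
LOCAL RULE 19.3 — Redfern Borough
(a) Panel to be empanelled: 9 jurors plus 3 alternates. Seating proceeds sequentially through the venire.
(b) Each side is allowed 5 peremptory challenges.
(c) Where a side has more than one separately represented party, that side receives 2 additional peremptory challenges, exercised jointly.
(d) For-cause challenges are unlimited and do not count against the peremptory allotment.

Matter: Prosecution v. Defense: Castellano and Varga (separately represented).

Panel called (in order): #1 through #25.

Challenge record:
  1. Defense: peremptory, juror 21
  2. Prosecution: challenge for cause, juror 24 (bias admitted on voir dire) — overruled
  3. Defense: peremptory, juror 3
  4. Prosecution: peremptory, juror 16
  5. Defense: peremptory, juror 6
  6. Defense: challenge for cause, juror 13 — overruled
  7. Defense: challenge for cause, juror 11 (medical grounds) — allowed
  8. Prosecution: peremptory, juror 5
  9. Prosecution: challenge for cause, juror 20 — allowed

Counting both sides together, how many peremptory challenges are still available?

Prosecution allotment: 5. Defense allotment: 5 base + 2 multi-party = 7.
Prosecution peremptories used: #16, #5 — 2 (for-cause on #24, #20 don't count).
Defense peremptories used: #21, #3, #6 — 3 (for-cause on #13, #11 don't count).
Remaining: (5 − 2) + (7 − 3) = 7.

7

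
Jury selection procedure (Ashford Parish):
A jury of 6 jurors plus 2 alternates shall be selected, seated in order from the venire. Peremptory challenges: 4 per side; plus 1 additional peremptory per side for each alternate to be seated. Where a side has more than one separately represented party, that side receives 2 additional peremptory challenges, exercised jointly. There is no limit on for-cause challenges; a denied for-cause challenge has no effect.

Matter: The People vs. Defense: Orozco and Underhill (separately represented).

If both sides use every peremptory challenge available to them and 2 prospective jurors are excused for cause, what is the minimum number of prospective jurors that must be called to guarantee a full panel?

24

Seats to fill: 6 + 2 alternates = 8.
Peremptories — The People: 4 + 1×2 = 6; Defense: 4 + 1×2 + 2 = 8; total 14.
For-cause removals: 2.
Minimum venire: 8 + 14 + 2 = 24.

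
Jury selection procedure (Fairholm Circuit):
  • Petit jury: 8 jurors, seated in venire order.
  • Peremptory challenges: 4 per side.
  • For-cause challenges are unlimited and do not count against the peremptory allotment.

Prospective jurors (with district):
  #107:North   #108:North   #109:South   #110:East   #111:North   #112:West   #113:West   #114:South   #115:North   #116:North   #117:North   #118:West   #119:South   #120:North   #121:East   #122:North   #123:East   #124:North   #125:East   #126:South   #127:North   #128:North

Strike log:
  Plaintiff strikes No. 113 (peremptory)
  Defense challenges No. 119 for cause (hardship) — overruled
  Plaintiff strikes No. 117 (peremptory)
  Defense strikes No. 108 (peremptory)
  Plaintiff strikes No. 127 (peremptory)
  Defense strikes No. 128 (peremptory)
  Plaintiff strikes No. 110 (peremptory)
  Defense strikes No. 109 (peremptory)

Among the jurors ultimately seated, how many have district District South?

Removed: #108, #109, #110, #113, #117, #127, #128.
Seated jurors 1–8: #107, #111, #112, #114, #115, #116, #118, #119.
Of those, in District South: #114, #119 → 2.

2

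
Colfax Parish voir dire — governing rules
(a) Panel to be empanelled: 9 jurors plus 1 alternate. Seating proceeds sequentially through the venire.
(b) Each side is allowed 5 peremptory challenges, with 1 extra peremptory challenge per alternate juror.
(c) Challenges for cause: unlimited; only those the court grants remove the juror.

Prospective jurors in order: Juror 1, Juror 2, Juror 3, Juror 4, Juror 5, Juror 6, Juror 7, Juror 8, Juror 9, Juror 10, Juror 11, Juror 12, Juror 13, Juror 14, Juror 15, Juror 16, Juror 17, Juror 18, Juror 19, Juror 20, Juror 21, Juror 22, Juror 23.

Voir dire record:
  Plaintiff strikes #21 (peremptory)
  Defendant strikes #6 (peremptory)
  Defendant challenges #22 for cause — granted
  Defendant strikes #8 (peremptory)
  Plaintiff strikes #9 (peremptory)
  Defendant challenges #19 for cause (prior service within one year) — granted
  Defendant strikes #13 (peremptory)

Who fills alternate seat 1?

Removed: #6, #8, #9, #13, #19, #21, #22.
Seating in order: seats 1–9 → #1, #2, #3, #4, #5, #7, #10, #11, #12; alternates → #14.
So alternate 1 is #14.

14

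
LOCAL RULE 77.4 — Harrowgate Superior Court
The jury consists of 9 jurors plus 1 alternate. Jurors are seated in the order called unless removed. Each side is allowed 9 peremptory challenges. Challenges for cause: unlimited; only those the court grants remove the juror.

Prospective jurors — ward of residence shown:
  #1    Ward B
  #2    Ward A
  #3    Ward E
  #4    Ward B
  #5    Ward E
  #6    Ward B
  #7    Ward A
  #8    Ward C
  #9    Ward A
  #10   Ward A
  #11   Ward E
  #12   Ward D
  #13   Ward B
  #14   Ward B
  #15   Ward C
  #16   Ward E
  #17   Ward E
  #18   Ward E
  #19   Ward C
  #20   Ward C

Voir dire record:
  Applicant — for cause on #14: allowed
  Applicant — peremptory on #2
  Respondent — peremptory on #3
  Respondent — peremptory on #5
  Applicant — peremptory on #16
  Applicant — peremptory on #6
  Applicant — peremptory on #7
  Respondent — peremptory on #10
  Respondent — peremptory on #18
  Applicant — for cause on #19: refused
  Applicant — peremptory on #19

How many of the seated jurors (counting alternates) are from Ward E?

2

Removed: #2, #3, #5, #6, #7, #10, #14, #16, #18, #19.
Seated (10 incl. alternates): #1, #4, #8, #9, #11, #12, #13, #15, #17, #20.
Of those, in Ward E: #11, #17 → 2.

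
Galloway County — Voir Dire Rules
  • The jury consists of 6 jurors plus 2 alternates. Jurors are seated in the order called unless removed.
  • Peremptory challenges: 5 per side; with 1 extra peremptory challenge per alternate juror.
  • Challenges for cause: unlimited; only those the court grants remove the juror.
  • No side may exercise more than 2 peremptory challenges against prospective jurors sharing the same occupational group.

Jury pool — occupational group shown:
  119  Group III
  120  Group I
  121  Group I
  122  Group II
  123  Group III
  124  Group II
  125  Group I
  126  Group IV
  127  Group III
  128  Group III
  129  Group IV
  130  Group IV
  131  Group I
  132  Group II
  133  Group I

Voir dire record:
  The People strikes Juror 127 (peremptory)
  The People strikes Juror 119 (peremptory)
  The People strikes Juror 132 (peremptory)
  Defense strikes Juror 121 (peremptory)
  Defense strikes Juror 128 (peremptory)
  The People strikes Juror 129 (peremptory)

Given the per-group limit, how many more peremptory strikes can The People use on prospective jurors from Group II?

The People peremptories so far: #127, #119, #132, #129 — 4 of 7 used, 3 left overall.
Against Group II: #132 — 1 used; per-group cap 2 leaves 1.
Binding limit: min(3, 1) = 1.

1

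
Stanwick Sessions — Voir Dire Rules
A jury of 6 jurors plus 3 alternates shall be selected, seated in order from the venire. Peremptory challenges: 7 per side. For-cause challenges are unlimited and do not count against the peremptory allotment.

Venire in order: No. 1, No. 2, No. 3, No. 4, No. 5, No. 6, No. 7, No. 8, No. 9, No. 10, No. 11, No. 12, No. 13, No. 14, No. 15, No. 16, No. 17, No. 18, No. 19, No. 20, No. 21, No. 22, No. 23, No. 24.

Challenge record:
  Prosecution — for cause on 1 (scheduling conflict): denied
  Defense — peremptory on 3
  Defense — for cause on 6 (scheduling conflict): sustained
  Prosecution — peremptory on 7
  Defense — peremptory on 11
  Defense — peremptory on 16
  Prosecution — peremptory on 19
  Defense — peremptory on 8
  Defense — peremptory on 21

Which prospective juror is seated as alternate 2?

13

Removed: #3, #6, #7, #8, #11, #16, #19, #21. (#1 stays — for-cause denied.)
Seating in order: seats 1–6 → #1, #2, #4, #5, #9, #10; alternates → #12, #13, #14.
So alternate 2 is #13.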